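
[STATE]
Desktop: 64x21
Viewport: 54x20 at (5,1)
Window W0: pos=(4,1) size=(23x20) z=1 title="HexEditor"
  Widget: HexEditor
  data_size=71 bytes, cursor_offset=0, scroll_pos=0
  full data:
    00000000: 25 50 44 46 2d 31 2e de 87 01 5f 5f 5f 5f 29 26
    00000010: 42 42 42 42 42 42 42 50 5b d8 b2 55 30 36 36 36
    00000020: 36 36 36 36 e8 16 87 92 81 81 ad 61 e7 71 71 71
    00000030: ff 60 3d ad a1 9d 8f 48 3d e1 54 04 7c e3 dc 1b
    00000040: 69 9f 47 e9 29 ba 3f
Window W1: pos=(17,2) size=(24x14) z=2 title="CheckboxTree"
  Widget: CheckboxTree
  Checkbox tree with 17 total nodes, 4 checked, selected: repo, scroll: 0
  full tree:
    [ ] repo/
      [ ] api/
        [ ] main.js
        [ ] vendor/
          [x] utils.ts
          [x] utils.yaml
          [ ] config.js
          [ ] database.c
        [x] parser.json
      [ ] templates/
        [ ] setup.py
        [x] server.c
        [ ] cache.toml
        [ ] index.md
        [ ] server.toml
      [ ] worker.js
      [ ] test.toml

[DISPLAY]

━━━━━━━━━━━━━━━━━━━━━┓                                
 HexEditor  ┏━━━━━━━━━━━━━━━━━━━━━━┓                  
────────────┃ CheckboxTree         ┃                  
00000000  25┠──────────────────────┨                  
00000010  42┃>[-] repo/            ┃                  
00000020  36┃   [-] api/           ┃                  
00000030  ff┃     [ ] main.js      ┃                  
00000040  69┃     [-] vendor/      ┃                  
            ┃       [x] utils.ts   ┃                  
            ┃       [x] utils.yaml ┃                  
            ┃       [ ] config.js  ┃                  
            ┃       [ ] database.c ┃                  
            ┃     [x] parser.json  ┃                  
            ┃   [-] templates/     ┃                  
            ┗━━━━━━━━━━━━━━━━━━━━━━┛                  
                     ┃                                
                     ┃                                
                     ┃                                
                     ┃                                
━━━━━━━━━━━━━━━━━━━━━┛                                


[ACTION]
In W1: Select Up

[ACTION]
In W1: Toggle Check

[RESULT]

━━━━━━━━━━━━━━━━━━━━━┓                                
 HexEditor  ┏━━━━━━━━━━━━━━━━━━━━━━┓                  
────────────┃ CheckboxTree         ┃                  
00000000  25┠──────────────────────┨                  
00000010  42┃>[x] repo/            ┃                  
00000020  36┃   [x] api/           ┃                  
00000030  ff┃     [x] main.js      ┃                  
00000040  69┃     [x] vendor/      ┃                  
            ┃       [x] utils.ts   ┃                  
            ┃       [x] utils.yaml ┃                  
            ┃       [x] config.js  ┃                  
            ┃       [x] database.c ┃                  
            ┃     [x] parser.json  ┃                  
            ┃   [x] templates/     ┃                  
            ┗━━━━━━━━━━━━━━━━━━━━━━┛                  
                     ┃                                
                     ┃                                
                     ┃                                
                     ┃                                
━━━━━━━━━━━━━━━━━━━━━┛                                


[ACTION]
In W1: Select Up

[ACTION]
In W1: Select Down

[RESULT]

━━━━━━━━━━━━━━━━━━━━━┓                                
 HexEditor  ┏━━━━━━━━━━━━━━━━━━━━━━┓                  
────────────┃ CheckboxTree         ┃                  
00000000  25┠──────────────────────┨                  
00000010  42┃ [x] repo/            ┃                  
00000020  36┃>  [x] api/           ┃                  
00000030  ff┃     [x] main.js      ┃                  
00000040  69┃     [x] vendor/      ┃                  
            ┃       [x] utils.ts   ┃                  
            ┃       [x] utils.yaml ┃                  
            ┃       [x] config.js  ┃                  
            ┃       [x] database.c ┃                  
            ┃     [x] parser.json  ┃                  
            ┃   [x] templates/     ┃                  
            ┗━━━━━━━━━━━━━━━━━━━━━━┛                  
                     ┃                                
                     ┃                                
                     ┃                                
                     ┃                                
━━━━━━━━━━━━━━━━━━━━━┛                                


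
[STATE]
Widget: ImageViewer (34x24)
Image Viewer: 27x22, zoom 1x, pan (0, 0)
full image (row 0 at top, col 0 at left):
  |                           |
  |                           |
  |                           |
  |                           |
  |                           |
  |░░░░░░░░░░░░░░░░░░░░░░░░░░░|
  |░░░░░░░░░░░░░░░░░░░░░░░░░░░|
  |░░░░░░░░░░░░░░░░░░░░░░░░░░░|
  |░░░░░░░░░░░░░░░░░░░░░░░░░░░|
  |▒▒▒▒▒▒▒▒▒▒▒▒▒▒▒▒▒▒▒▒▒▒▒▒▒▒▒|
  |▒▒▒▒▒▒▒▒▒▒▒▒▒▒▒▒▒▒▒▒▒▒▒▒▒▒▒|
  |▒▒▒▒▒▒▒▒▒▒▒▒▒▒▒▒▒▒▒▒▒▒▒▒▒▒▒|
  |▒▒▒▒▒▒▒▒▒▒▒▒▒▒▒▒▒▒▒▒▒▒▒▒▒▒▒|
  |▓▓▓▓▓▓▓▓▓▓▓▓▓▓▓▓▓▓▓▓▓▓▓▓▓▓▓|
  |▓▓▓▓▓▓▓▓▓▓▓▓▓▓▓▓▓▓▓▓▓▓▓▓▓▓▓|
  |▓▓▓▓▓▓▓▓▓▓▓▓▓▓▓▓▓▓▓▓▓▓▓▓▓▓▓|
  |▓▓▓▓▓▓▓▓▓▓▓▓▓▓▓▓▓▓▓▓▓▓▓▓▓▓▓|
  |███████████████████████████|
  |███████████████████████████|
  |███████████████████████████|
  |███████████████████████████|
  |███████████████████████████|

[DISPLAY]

                                  
                                  
                                  
                                  
                                  
░░░░░░░░░░░░░░░░░░░░░░░░░░░       
░░░░░░░░░░░░░░░░░░░░░░░░░░░       
░░░░░░░░░░░░░░░░░░░░░░░░░░░       
░░░░░░░░░░░░░░░░░░░░░░░░░░░       
▒▒▒▒▒▒▒▒▒▒▒▒▒▒▒▒▒▒▒▒▒▒▒▒▒▒▒       
▒▒▒▒▒▒▒▒▒▒▒▒▒▒▒▒▒▒▒▒▒▒▒▒▒▒▒       
▒▒▒▒▒▒▒▒▒▒▒▒▒▒▒▒▒▒▒▒▒▒▒▒▒▒▒       
▒▒▒▒▒▒▒▒▒▒▒▒▒▒▒▒▒▒▒▒▒▒▒▒▒▒▒       
▓▓▓▓▓▓▓▓▓▓▓▓▓▓▓▓▓▓▓▓▓▓▓▓▓▓▓       
▓▓▓▓▓▓▓▓▓▓▓▓▓▓▓▓▓▓▓▓▓▓▓▓▓▓▓       
▓▓▓▓▓▓▓▓▓▓▓▓▓▓▓▓▓▓▓▓▓▓▓▓▓▓▓       
▓▓▓▓▓▓▓▓▓▓▓▓▓▓▓▓▓▓▓▓▓▓▓▓▓▓▓       
███████████████████████████       
███████████████████████████       
███████████████████████████       
███████████████████████████       
███████████████████████████       
                                  
                                  


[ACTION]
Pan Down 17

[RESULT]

███████████████████████████       
███████████████████████████       
███████████████████████████       
███████████████████████████       
███████████████████████████       
                                  
                                  
                                  
                                  
                                  
                                  
                                  
                                  
                                  
                                  
                                  
                                  
                                  
                                  
                                  
                                  
                                  
                                  
                                  


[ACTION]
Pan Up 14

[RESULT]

                                  
                                  
░░░░░░░░░░░░░░░░░░░░░░░░░░░       
░░░░░░░░░░░░░░░░░░░░░░░░░░░       
░░░░░░░░░░░░░░░░░░░░░░░░░░░       
░░░░░░░░░░░░░░░░░░░░░░░░░░░       
▒▒▒▒▒▒▒▒▒▒▒▒▒▒▒▒▒▒▒▒▒▒▒▒▒▒▒       
▒▒▒▒▒▒▒▒▒▒▒▒▒▒▒▒▒▒▒▒▒▒▒▒▒▒▒       
▒▒▒▒▒▒▒▒▒▒▒▒▒▒▒▒▒▒▒▒▒▒▒▒▒▒▒       
▒▒▒▒▒▒▒▒▒▒▒▒▒▒▒▒▒▒▒▒▒▒▒▒▒▒▒       
▓▓▓▓▓▓▓▓▓▓▓▓▓▓▓▓▓▓▓▓▓▓▓▓▓▓▓       
▓▓▓▓▓▓▓▓▓▓▓▓▓▓▓▓▓▓▓▓▓▓▓▓▓▓▓       
▓▓▓▓▓▓▓▓▓▓▓▓▓▓▓▓▓▓▓▓▓▓▓▓▓▓▓       
▓▓▓▓▓▓▓▓▓▓▓▓▓▓▓▓▓▓▓▓▓▓▓▓▓▓▓       
███████████████████████████       
███████████████████████████       
███████████████████████████       
███████████████████████████       
███████████████████████████       
                                  
                                  
                                  
                                  
                                  


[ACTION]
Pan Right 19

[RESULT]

                                  
                                  
░░░░░░░░                          
░░░░░░░░                          
░░░░░░░░                          
░░░░░░░░                          
▒▒▒▒▒▒▒▒                          
▒▒▒▒▒▒▒▒                          
▒▒▒▒▒▒▒▒                          
▒▒▒▒▒▒▒▒                          
▓▓▓▓▓▓▓▓                          
▓▓▓▓▓▓▓▓                          
▓▓▓▓▓▓▓▓                          
▓▓▓▓▓▓▓▓                          
████████                          
████████                          
████████                          
████████                          
████████                          
                                  
                                  
                                  
                                  
                                  


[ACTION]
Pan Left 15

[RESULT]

                                  
                                  
░░░░░░░░░░░░░░░░░░░░░░░           
░░░░░░░░░░░░░░░░░░░░░░░           
░░░░░░░░░░░░░░░░░░░░░░░           
░░░░░░░░░░░░░░░░░░░░░░░           
▒▒▒▒▒▒▒▒▒▒▒▒▒▒▒▒▒▒▒▒▒▒▒           
▒▒▒▒▒▒▒▒▒▒▒▒▒▒▒▒▒▒▒▒▒▒▒           
▒▒▒▒▒▒▒▒▒▒▒▒▒▒▒▒▒▒▒▒▒▒▒           
▒▒▒▒▒▒▒▒▒▒▒▒▒▒▒▒▒▒▒▒▒▒▒           
▓▓▓▓▓▓▓▓▓▓▓▓▓▓▓▓▓▓▓▓▓▓▓           
▓▓▓▓▓▓▓▓▓▓▓▓▓▓▓▓▓▓▓▓▓▓▓           
▓▓▓▓▓▓▓▓▓▓▓▓▓▓▓▓▓▓▓▓▓▓▓           
▓▓▓▓▓▓▓▓▓▓▓▓▓▓▓▓▓▓▓▓▓▓▓           
███████████████████████           
███████████████████████           
███████████████████████           
███████████████████████           
███████████████████████           
                                  
                                  
                                  
                                  
                                  


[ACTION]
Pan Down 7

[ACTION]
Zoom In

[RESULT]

░░░░░░░░░░░░░░░░░░░░░░░░░░░░░░░░░░
░░░░░░░░░░░░░░░░░░░░░░░░░░░░░░░░░░
░░░░░░░░░░░░░░░░░░░░░░░░░░░░░░░░░░
░░░░░░░░░░░░░░░░░░░░░░░░░░░░░░░░░░
░░░░░░░░░░░░░░░░░░░░░░░░░░░░░░░░░░
░░░░░░░░░░░░░░░░░░░░░░░░░░░░░░░░░░
░░░░░░░░░░░░░░░░░░░░░░░░░░░░░░░░░░
░░░░░░░░░░░░░░░░░░░░░░░░░░░░░░░░░░
▒▒▒▒▒▒▒▒▒▒▒▒▒▒▒▒▒▒▒▒▒▒▒▒▒▒▒▒▒▒▒▒▒▒
▒▒▒▒▒▒▒▒▒▒▒▒▒▒▒▒▒▒▒▒▒▒▒▒▒▒▒▒▒▒▒▒▒▒
▒▒▒▒▒▒▒▒▒▒▒▒▒▒▒▒▒▒▒▒▒▒▒▒▒▒▒▒▒▒▒▒▒▒
▒▒▒▒▒▒▒▒▒▒▒▒▒▒▒▒▒▒▒▒▒▒▒▒▒▒▒▒▒▒▒▒▒▒
▒▒▒▒▒▒▒▒▒▒▒▒▒▒▒▒▒▒▒▒▒▒▒▒▒▒▒▒▒▒▒▒▒▒
▒▒▒▒▒▒▒▒▒▒▒▒▒▒▒▒▒▒▒▒▒▒▒▒▒▒▒▒▒▒▒▒▒▒
▒▒▒▒▒▒▒▒▒▒▒▒▒▒▒▒▒▒▒▒▒▒▒▒▒▒▒▒▒▒▒▒▒▒
▒▒▒▒▒▒▒▒▒▒▒▒▒▒▒▒▒▒▒▒▒▒▒▒▒▒▒▒▒▒▒▒▒▒
▓▓▓▓▓▓▓▓▓▓▓▓▓▓▓▓▓▓▓▓▓▓▓▓▓▓▓▓▓▓▓▓▓▓
▓▓▓▓▓▓▓▓▓▓▓▓▓▓▓▓▓▓▓▓▓▓▓▓▓▓▓▓▓▓▓▓▓▓
▓▓▓▓▓▓▓▓▓▓▓▓▓▓▓▓▓▓▓▓▓▓▓▓▓▓▓▓▓▓▓▓▓▓
▓▓▓▓▓▓▓▓▓▓▓▓▓▓▓▓▓▓▓▓▓▓▓▓▓▓▓▓▓▓▓▓▓▓
▓▓▓▓▓▓▓▓▓▓▓▓▓▓▓▓▓▓▓▓▓▓▓▓▓▓▓▓▓▓▓▓▓▓
▓▓▓▓▓▓▓▓▓▓▓▓▓▓▓▓▓▓▓▓▓▓▓▓▓▓▓▓▓▓▓▓▓▓
▓▓▓▓▓▓▓▓▓▓▓▓▓▓▓▓▓▓▓▓▓▓▓▓▓▓▓▓▓▓▓▓▓▓
▓▓▓▓▓▓▓▓▓▓▓▓▓▓▓▓▓▓▓▓▓▓▓▓▓▓▓▓▓▓▓▓▓▓


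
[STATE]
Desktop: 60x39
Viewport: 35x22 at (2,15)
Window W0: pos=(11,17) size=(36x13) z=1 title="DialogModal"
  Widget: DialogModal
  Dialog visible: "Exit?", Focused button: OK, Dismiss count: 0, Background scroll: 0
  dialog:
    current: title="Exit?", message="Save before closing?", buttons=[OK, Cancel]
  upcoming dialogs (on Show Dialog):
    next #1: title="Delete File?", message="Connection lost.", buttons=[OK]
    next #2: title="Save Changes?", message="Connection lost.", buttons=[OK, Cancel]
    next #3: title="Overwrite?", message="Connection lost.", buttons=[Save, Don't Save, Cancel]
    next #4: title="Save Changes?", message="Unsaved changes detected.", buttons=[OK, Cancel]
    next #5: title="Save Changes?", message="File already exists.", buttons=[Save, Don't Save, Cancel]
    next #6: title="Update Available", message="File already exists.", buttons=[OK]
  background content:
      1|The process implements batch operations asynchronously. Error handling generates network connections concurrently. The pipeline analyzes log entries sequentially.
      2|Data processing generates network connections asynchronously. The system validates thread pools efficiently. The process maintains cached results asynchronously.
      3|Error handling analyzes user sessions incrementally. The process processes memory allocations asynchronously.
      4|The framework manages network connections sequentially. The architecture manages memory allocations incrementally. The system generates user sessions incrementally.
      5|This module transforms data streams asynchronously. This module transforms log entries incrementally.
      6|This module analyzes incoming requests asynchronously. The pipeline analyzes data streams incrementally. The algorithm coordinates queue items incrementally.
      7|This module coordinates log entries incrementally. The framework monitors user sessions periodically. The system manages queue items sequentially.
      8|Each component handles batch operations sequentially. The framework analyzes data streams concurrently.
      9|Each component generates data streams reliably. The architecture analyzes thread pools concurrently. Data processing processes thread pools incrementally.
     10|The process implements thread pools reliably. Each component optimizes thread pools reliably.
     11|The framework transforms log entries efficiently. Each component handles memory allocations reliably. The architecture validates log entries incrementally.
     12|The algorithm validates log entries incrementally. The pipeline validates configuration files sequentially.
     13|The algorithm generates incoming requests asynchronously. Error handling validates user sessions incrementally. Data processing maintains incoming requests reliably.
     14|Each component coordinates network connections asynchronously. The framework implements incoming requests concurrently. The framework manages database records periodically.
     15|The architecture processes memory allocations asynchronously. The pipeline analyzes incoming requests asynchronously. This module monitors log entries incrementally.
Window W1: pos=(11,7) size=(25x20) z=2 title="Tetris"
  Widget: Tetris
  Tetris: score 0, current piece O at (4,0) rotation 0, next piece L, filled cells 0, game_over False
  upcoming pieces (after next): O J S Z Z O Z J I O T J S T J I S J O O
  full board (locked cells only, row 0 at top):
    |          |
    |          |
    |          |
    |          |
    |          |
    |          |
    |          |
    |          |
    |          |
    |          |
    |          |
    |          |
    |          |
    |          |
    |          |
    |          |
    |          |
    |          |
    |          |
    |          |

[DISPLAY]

         ┃          │            ┃ 
         ┃          │Score:      ┃ 
         ┃          │0           ┃━
         ┃          │            ┃ 
         ┃          │            ┃─
         ┃          │            ┃a
         ┃          │            ┃s
         ┃          │            ┃─
         ┃          │            ┃ 
         ┃          │            ┃n
         ┃          │            ┃ 
         ┗━━━━━━━━━━━━━━━━━━━━━━━┛─
         ┃Each component handles ba
         ┃Each component generates 
         ┗━━━━━━━━━━━━━━━━━━━━━━━━━
                                   
                                   
                                   
                                   
                                   
                                   
                                   


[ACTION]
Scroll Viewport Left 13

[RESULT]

           ┃          │            
           ┃          │Score:      
           ┃          │0           
           ┃          │            
           ┃          │            
           ┃          │            
           ┃          │            
           ┃          │            
           ┃          │            
           ┃          │            
           ┃          │            
           ┗━━━━━━━━━━━━━━━━━━━━━━━
           ┃Each component handles 
           ┃Each component generate
           ┗━━━━━━━━━━━━━━━━━━━━━━━
                                   
                                   
                                   
                                   
                                   
                                   
                                   


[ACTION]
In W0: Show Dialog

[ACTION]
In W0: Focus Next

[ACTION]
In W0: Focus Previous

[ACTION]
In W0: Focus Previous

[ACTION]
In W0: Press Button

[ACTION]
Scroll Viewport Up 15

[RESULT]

                                   
                                   
                                   
                                   
                                   
                                   
                                   
           ┏━━━━━━━━━━━━━━━━━━━━━━━
           ┃ Tetris                
           ┠───────────────────────
           ┃          │Next:       
           ┃          │  ▒         
           ┃          │▒▒▒         
           ┃          │            
           ┃          │            
           ┃          │            
           ┃          │Score:      
           ┃          │0           
           ┃          │            
           ┃          │            
           ┃          │            
           ┃          │            


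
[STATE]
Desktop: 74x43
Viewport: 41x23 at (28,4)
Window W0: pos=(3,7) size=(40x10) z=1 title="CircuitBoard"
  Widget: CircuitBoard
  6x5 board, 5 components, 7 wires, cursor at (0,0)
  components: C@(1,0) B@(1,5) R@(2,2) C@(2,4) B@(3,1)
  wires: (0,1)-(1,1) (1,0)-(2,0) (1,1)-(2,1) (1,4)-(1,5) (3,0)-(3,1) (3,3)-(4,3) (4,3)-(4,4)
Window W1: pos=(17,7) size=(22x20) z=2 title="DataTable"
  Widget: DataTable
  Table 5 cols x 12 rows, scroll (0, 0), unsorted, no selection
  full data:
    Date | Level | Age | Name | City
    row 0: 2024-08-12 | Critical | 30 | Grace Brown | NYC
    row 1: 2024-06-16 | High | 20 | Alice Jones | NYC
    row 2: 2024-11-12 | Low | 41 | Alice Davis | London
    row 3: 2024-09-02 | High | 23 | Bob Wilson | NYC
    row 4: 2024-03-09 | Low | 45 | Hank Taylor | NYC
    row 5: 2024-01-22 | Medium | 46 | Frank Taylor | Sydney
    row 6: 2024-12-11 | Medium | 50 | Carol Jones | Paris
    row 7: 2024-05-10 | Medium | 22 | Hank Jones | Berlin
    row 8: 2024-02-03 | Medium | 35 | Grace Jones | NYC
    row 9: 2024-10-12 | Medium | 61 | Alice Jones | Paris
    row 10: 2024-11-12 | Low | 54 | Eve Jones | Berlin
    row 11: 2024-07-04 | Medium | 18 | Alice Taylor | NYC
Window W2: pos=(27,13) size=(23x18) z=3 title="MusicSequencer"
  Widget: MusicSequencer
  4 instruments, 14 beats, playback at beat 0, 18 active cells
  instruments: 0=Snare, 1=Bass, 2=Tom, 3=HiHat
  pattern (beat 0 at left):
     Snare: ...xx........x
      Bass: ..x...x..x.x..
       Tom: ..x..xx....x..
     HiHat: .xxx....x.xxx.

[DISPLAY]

                                         
                                         
                                         
━━━━━━━━━━┓━━━┓                          
          ┃   ┃                          
──────────┨───┨                          
│Level   │┃   ┃                          
┼────────┼┃   ┃                          
│Critical│┃   ┃                          
━━━━━━━━━━━━━━━━━━━━━┓                   
 MusicSequencer      ┃                   
─────────────────────┨                   
      ▼1234567890123 ┃                   
 Snare···██········█ ┃                   
  Bass··█···█··█·█·· ┃                   
   Tom··█··██····█·· ┃                   
 HiHat·███····█·███· ┃                   
                     ┃                   
                     ┃                   
                     ┃                   
                     ┃                   
                     ┃                   
                     ┃                   


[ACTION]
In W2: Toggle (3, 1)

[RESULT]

                                         
                                         
                                         
━━━━━━━━━━┓━━━┓                          
          ┃   ┃                          
──────────┨───┨                          
│Level   │┃   ┃                          
┼────────┼┃   ┃                          
│Critical│┃   ┃                          
━━━━━━━━━━━━━━━━━━━━━┓                   
 MusicSequencer      ┃                   
─────────────────────┨                   
      ▼1234567890123 ┃                   
 Snare···██········█ ┃                   
  Bass··█···█··█·█·· ┃                   
   Tom··█··██····█·· ┃                   
 HiHat··██····█·███· ┃                   
                     ┃                   
                     ┃                   
                     ┃                   
                     ┃                   
                     ┃                   
                     ┃                   


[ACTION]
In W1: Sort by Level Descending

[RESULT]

                                         
                                         
                                         
━━━━━━━━━━┓━━━┓                          
          ┃   ┃                          
──────────┨───┨                          
│Level  ▼│┃   ┃                          
┼────────┼┃   ┃                          
│Medium  │┃   ┃                          
━━━━━━━━━━━━━━━━━━━━━┓                   
 MusicSequencer      ┃                   
─────────────────────┨                   
      ▼1234567890123 ┃                   
 Snare···██········█ ┃                   
  Bass··█···█··█·█·· ┃                   
   Tom··█··██····█·· ┃                   
 HiHat··██····█·███· ┃                   
                     ┃                   
                     ┃                   
                     ┃                   
                     ┃                   
                     ┃                   
                     ┃                   


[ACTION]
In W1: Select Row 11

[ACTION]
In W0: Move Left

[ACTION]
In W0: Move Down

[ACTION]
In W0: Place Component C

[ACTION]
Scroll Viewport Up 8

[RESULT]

                                         
                                         
                                         
                                         
                                         
                                         
                                         
━━━━━━━━━━┓━━━┓                          
          ┃   ┃                          
──────────┨───┨                          
│Level  ▼│┃   ┃                          
┼────────┼┃   ┃                          
│Medium  │┃   ┃                          
━━━━━━━━━━━━━━━━━━━━━┓                   
 MusicSequencer      ┃                   
─────────────────────┨                   
      ▼1234567890123 ┃                   
 Snare···██········█ ┃                   
  Bass··█···█··█·█·· ┃                   
   Tom··█··██····█·· ┃                   
 HiHat··██····█·███· ┃                   
                     ┃                   
                     ┃                   


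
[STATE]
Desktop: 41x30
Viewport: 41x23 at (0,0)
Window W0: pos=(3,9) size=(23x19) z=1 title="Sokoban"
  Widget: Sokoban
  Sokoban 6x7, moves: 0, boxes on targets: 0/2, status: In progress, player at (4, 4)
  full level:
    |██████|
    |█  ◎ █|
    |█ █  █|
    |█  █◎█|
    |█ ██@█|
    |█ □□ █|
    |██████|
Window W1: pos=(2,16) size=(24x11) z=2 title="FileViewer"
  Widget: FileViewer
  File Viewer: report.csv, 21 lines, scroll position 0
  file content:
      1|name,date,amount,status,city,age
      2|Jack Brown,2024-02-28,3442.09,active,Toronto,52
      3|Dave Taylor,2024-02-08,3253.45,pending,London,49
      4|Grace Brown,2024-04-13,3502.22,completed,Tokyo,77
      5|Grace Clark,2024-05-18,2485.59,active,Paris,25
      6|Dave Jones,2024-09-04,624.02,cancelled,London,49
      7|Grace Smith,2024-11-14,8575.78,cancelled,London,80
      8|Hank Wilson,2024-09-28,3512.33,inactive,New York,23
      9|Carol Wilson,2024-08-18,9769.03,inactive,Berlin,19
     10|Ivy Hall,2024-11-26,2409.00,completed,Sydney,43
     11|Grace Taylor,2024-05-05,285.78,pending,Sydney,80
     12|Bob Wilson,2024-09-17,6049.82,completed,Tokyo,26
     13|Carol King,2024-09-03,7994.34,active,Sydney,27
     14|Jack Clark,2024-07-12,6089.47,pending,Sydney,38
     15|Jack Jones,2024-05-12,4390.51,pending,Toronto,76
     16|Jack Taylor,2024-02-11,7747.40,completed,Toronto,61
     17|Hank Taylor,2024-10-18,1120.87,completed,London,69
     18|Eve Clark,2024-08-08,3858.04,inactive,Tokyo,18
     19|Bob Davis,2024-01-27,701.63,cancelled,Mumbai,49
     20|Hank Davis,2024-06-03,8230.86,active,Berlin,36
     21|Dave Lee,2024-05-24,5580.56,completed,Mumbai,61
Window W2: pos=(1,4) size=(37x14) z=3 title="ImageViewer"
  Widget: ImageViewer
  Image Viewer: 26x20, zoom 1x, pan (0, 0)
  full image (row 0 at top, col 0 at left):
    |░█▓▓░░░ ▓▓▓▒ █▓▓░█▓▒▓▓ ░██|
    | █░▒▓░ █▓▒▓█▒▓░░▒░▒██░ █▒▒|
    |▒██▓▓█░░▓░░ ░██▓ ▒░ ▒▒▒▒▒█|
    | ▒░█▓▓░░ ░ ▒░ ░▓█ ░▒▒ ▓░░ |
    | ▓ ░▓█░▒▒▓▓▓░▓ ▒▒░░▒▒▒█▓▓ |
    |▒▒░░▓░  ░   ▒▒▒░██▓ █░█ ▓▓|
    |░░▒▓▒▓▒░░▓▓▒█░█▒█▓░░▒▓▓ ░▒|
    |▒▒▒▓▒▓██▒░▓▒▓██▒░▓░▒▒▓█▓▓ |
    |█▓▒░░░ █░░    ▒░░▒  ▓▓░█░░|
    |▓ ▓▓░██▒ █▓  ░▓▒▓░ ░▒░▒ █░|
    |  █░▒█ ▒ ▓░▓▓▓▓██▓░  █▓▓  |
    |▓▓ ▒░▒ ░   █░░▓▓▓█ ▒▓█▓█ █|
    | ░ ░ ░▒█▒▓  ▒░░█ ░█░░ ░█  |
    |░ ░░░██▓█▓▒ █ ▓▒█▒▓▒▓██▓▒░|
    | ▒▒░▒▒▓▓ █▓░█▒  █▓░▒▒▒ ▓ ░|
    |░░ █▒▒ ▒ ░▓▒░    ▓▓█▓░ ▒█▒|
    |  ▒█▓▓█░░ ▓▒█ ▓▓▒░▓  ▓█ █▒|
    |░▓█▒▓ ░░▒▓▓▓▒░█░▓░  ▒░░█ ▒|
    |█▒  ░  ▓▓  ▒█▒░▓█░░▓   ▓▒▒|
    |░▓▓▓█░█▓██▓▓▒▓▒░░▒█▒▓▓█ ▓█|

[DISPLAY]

                                         
                                         
                                         
                                         
 ┏━━━━━━━━━━━━━━━━━━━━━━━━━━━━━━━━━━━┓   
 ┃ ImageViewer                       ┃   
 ┠───────────────────────────────────┨   
 ┃░█▓▓░░░ ▓▓▓▒ █▓▓░█▓▒▓▓ ░██         ┃   
 ┃ █░▒▓░ █▓▒▓█▒▓░░▒░▒██░ █▒▒         ┃   
 ┃▒██▓▓█░░▓░░ ░██▓ ▒░ ▒▒▒▒▒█         ┃   
 ┃ ▒░█▓▓░░ ░ ▒░ ░▓█ ░▒▒ ▓░░          ┃   
 ┃ ▓ ░▓█░▒▒▓▓▓░▓ ▒▒░░▒▒▒█▓▓          ┃   
 ┃▒▒░░▓░  ░   ▒▒▒░██▓ █░█ ▓▓         ┃   
 ┃░░▒▓▒▓▒░░▓▓▒█░█▒█▓░░▒▓▓ ░▒         ┃   
 ┃▒▒▒▓▒▓██▒░▓▒▓██▒░▓░▒▒▓█▓▓          ┃   
 ┃█▓▒░░░ █░░    ▒░░▒  ▓▓░█░░         ┃   
 ┃▓ ▓▓░██▒ █▓  ░▓▒▓░ ░▒░▒ █░         ┃   
 ┗━━━━━━━━━━━━━━━━━━━━━━━━━━━━━━━━━━━┛   
  ┠──────────────────────┨               
  ┃name,date,amount,stat▲┃               
  ┃Jack Brown,2024-02-28█┃               
  ┃Dave Taylor,2024-02-0░┃               
  ┃Grace Brown,2024-04-1░┃               


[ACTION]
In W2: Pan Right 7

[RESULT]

                                         
                                         
                                         
                                         
 ┏━━━━━━━━━━━━━━━━━━━━━━━━━━━━━━━━━━━┓   
 ┃ ImageViewer                       ┃   
 ┠───────────────────────────────────┨   
 ┃ ▓▓▓▒ █▓▓░█▓▒▓▓ ░██                ┃   
 ┃█▓▒▓█▒▓░░▒░▒██░ █▒▒                ┃   
 ┃░▓░░ ░██▓ ▒░ ▒▒▒▒▒█                ┃   
 ┃░ ░ ▒░ ░▓█ ░▒▒ ▓░░                 ┃   
 ┃▒▒▓▓▓░▓ ▒▒░░▒▒▒█▓▓                 ┃   
 ┃ ░   ▒▒▒░██▓ █░█ ▓▓                ┃   
 ┃░░▓▓▒█░█▒█▓░░▒▓▓ ░▒                ┃   
 ┃█▒░▓▒▓██▒░▓░▒▒▓█▓▓                 ┃   
 ┃█░░    ▒░░▒  ▓▓░█░░                ┃   
 ┃▒ █▓  ░▓▒▓░ ░▒░▒ █░                ┃   
 ┗━━━━━━━━━━━━━━━━━━━━━━━━━━━━━━━━━━━┛   
  ┠──────────────────────┨               
  ┃name,date,amount,stat▲┃               
  ┃Jack Brown,2024-02-28█┃               
  ┃Dave Taylor,2024-02-0░┃               
  ┃Grace Brown,2024-04-1░┃               


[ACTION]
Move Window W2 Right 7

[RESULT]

                                         
                                         
                                         
                                         
    ┏━━━━━━━━━━━━━━━━━━━━━━━━━━━━━━━━━━━┓
    ┃ ImageViewer                       ┃
    ┠───────────────────────────────────┨
    ┃ ▓▓▓▒ █▓▓░█▓▒▓▓ ░██                ┃
    ┃█▓▒▓█▒▓░░▒░▒██░ █▒▒                ┃
   ┏┃░▓░░ ░██▓ ▒░ ▒▒▒▒▒█                ┃
   ┃┃░ ░ ▒░ ░▓█ ░▒▒ ▓░░                 ┃
   ┠┃▒▒▓▓▓░▓ ▒▒░░▒▒▒█▓▓                 ┃
   ┃┃ ░   ▒▒▒░██▓ █░█ ▓▓                ┃
   ┃┃░░▓▓▒█░█▒█▓░░▒▓▓ ░▒                ┃
   ┃┃█▒░▓▒▓██▒░▓░▒▒▓█▓▓                 ┃
   ┃┃█░░    ▒░░▒  ▓▓░█░░                ┃
  ┏━┃▒ █▓  ░▓▒▓░ ░▒░▒ █░                ┃
  ┃ ┗━━━━━━━━━━━━━━━━━━━━━━━━━━━━━━━━━━━┛
  ┠──────────────────────┨               
  ┃name,date,amount,stat▲┃               
  ┃Jack Brown,2024-02-28█┃               
  ┃Dave Taylor,2024-02-0░┃               
  ┃Grace Brown,2024-04-1░┃               


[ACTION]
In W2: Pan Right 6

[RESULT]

                                         
                                         
                                         
                                         
    ┏━━━━━━━━━━━━━━━━━━━━━━━━━━━━━━━━━━━┓
    ┃ ImageViewer                       ┃
    ┠───────────────────────────────────┨
    ┃█▓▓░█▓▒▓▓ ░██                      ┃
    ┃▓░░▒░▒██░ █▒▒                      ┃
   ┏┃██▓ ▒░ ▒▒▒▒▒█                      ┃
   ┃┃ ░▓█ ░▒▒ ▓░░                       ┃
   ┠┃▓ ▒▒░░▒▒▒█▓▓                       ┃
   ┃┃▒▒░██▓ █░█ ▓▓                      ┃
   ┃┃░█▒█▓░░▒▓▓ ░▒                      ┃
   ┃┃██▒░▓░▒▒▓█▓▓                       ┃
   ┃┃ ▒░░▒  ▓▓░█░░                      ┃
  ┏━┃░▓▒▓░ ░▒░▒ █░                      ┃
  ┃ ┗━━━━━━━━━━━━━━━━━━━━━━━━━━━━━━━━━━━┛
  ┠──────────────────────┨               
  ┃name,date,amount,stat▲┃               
  ┃Jack Brown,2024-02-28█┃               
  ┃Dave Taylor,2024-02-0░┃               
  ┃Grace Brown,2024-04-1░┃               
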